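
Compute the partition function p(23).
1255

p(n) counts ways to write n as a sum of positive integers (order ignored).
Euler's pentagonal recurrence: p(k) = p(k-1) + p(k-2) - p(k-5) - p(k-7) + p(k-12) + p(k-15) - ... (offsets j(3j∓1)/2, signs ++--, p(0)=1, p(<0)=0).
DP table for k = 0..22: p(0)=1, p(1)=1, p(2)=2, p(3)=3, p(4)=5, p(5)=7, p(6)=11, p(7)=15, p(8)=22, p(9)=30, p(10)=42, p(11)=56, p(12)=77, p(13)=101, p(14)=135, p(15)=176, p(16)=231, p(17)=297, p(18)=385, p(19)=490, p(20)=627, p(21)=792, p(22)=1002.
Final step: p(23) = p(22) + p(21) - p(18) - p(16) + p(11) + p(8) - p(1)
= 1002 + 792 - 385 - 231 + 56 + 22 - 1
= 1255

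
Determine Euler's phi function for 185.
144

185 = 5 × 37
φ(n) = n × ∏(1 - 1/p) for each prime p dividing n
φ(185) = 185 × (1 - 1/5) × (1 - 1/37) = 144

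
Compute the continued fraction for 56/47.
[1; 5, 4, 2]

Euclidean algorithm steps:
56 = 1 × 47 + 9
47 = 5 × 9 + 2
9 = 4 × 2 + 1
2 = 2 × 1 + 0
Continued fraction: [1; 5, 4, 2]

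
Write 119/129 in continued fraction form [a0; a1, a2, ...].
[0; 1, 11, 1, 9]

Euclidean algorithm steps:
119 = 0 × 129 + 119
129 = 1 × 119 + 10
119 = 11 × 10 + 9
10 = 1 × 9 + 1
9 = 9 × 1 + 0
Continued fraction: [0; 1, 11, 1, 9]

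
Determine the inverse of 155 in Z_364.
155

gcd(155, 364) = 1, so the inverse exists.
Extended Euclidean algorithm on (364, 155):
364 = 2 × 155 + 54  ⟹  54 = (1)·364 + (-2)·155
155 = 2 × 54 + 47  ⟹  47 = (-2)·364 + (5)·155
54 = 1 × 47 + 7  ⟹  7 = (3)·364 + (-7)·155
47 = 6 × 7 + 5  ⟹  5 = (-20)·364 + (47)·155
7 = 1 × 5 + 2  ⟹  2 = (23)·364 + (-54)·155
5 = 2 × 2 + 1  ⟹  1 = (-66)·364 + (155)·155
So (155)·155 ≡ 1 (mod 364), i.e. 155^(-1) ≡ 155 (mod 364).
Check: 155 × 155 = 24025 ≡ 1 (mod 364)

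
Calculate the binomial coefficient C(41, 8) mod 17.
0

Using Lucas' theorem:
Write n=41 and k=8 in base 17:
n in base 17: [2, 7]
k in base 17: [0, 8]
C(41,8) mod 17 = ∏ C(n_i, k_i) mod 17
Digit binomials (mod 17): C(2,0) = 1; C(7,8) = 0 (k_i > n_i)
Product: 1 × 0 = 0 ≡ 0 (mod 17)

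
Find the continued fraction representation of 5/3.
[1; 1, 2]

Euclidean algorithm steps:
5 = 1 × 3 + 2
3 = 1 × 2 + 1
2 = 2 × 1 + 0
Continued fraction: [1; 1, 2]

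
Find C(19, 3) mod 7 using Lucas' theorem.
3

Using Lucas' theorem:
Write n=19 and k=3 in base 7:
n in base 7: [2, 5]
k in base 7: [0, 3]
C(19,3) mod 7 = ∏ C(n_i, k_i) mod 7
Digit binomials (mod 7): C(2,0) = 1; C(5,3) = 10 ≡ 3
Product: 1 × 3 = 3 ≡ 3 (mod 7)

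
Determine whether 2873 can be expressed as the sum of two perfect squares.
8² + 53² (a=8, b=53)

Factorization: 2873 = 13^2 × 17
By Fermat: n is sum of two squares iff every prime p ≡ 3 (mod 4) appears to even power.
All primes ≡ 3 (mod 4) appear to even power.
Search a = 0, 1, 2, … for 2873 - a² a perfect square: first hit at a = 8: 2873 - 64 = 2809 = 53².
2873 = 8² + 53² = 64 + 2809 ✓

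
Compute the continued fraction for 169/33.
[5; 8, 4]

Euclidean algorithm steps:
169 = 5 × 33 + 4
33 = 8 × 4 + 1
4 = 4 × 1 + 0
Continued fraction: [5; 8, 4]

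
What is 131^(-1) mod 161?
59

gcd(131, 161) = 1, so the inverse exists.
Extended Euclidean algorithm on (161, 131):
161 = 1 × 131 + 30  ⟹  30 = (1)·161 + (-1)·131
131 = 4 × 30 + 11  ⟹  11 = (-4)·161 + (5)·131
30 = 2 × 11 + 8  ⟹  8 = (9)·161 + (-11)·131
11 = 1 × 8 + 3  ⟹  3 = (-13)·161 + (16)·131
8 = 2 × 3 + 2  ⟹  2 = (35)·161 + (-43)·131
3 = 1 × 2 + 1  ⟹  1 = (-48)·161 + (59)·131
So (59)·131 ≡ 1 (mod 161), i.e. 131^(-1) ≡ 59 (mod 161).
Check: 131 × 59 = 7729 ≡ 1 (mod 161)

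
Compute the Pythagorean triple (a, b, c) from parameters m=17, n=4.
(273, 136, 305)

Euclid's formula: a = m² - n², b = 2mn, c = m² + n²
m = 17, n = 4
a = 17² - 4² = 289 - 16 = 273
b = 2 × 17 × 4 = 136
c = 17² + 4² = 289 + 16 = 305
Verification: 273² + 136² = 74529 + 18496 = 93025 = 305² ✓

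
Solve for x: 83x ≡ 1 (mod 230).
97

gcd(83, 230) = 1, so the inverse exists.
Extended Euclidean algorithm on (230, 83):
230 = 2 × 83 + 64  ⟹  64 = (1)·230 + (-2)·83
83 = 1 × 64 + 19  ⟹  19 = (-1)·230 + (3)·83
64 = 3 × 19 + 7  ⟹  7 = (4)·230 + (-11)·83
19 = 2 × 7 + 5  ⟹  5 = (-9)·230 + (25)·83
7 = 1 × 5 + 2  ⟹  2 = (13)·230 + (-36)·83
5 = 2 × 2 + 1  ⟹  1 = (-35)·230 + (97)·83
So (97)·83 ≡ 1 (mod 230), i.e. 83^(-1) ≡ 97 (mod 230).
Check: 83 × 97 = 8051 ≡ 1 (mod 230)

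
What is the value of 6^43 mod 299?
280

Repeated squaring. Binary of 43 = 101011.
6^1 ≡ 6 (mod 299); 6^2 ≡ 36 (mod 299); 6^4 ≡ 100 (mod 299); 6^8 ≡ 133 (mod 299); 6^16 ≡ 48 (mod 299); 6^32 ≡ 211 (mod 299)
6^43 = 6^1 × 6^2 × 6^8 × 6^32 ≡ 280 (mod 299)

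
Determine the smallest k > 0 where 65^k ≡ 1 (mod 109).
108

109 is prime, so ord(65) divides φ(109) = 108.
Divisors of 108: 1, 2, 3, 4, 6, 9, 12, 18, 27, 36, 54, 108.
Repeated squaring: 65^1 ≡ 65, 65^2 ≡ 83, 65^4 ≡ 22, 65^8 ≡ 48, 65^16 ≡ 15, 65^32 ≡ 7, 65^64 ≡ 49 (mod 109).
Test 65^d mod 109 for each divisor d in increasing order:
65^1 ≡ 65
65^2 ≡ 83
65^3 = 65^2·65^1 ≡ 54
65^4 ≡ 22
65^6 = 65^4·65^2 ≡ 82
65^9 = 65^8·65^1 ≡ 68
65^12 = 65^8·65^4 ≡ 75
65^18 = 65^16·65^2 ≡ 46
65^27 = 65^16·65^8·65^2·65^1 ≡ 76
65^36 = 65^32·65^4 ≡ 45
65^54 = 65^32·65^16·65^4·65^2 ≡ 108
65^108 = 65^64·65^32·65^8·65^4 ≡ 1  ← first divisor giving 1
The order is 108.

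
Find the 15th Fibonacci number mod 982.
610

Matrix identity: Q^n = [[F_(n+1), F_n], [F_n, F_(n-1)]] with Q = [[1,1],[1,0]].
n = 15 = 1111₂. Square-and-multiply, entries mod 982:
Q^1 = [[1,1],[1,0]]
Q^3 = (Q^1)²·Q = [[3,2],[2,1]]
Q^7 = (Q^3)²·Q = [[21,13],[13,8]]
Q^15 = (Q^7)²·Q = [[5,610],[610,377]]
F_15 mod 982 = Q^15[0][1] = 610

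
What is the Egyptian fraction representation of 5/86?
1/18 + 1/387

Greedy algorithm:
5/86: ceiling(86/5) = 18, use 1/18
1/387: ceiling(387/1) = 387, use 1/387
Result: 5/86 = 1/18 + 1/387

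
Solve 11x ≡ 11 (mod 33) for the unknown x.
x ≡ 1 (mod 3)

gcd(11, 33) = 11, which divides 11, so solutions exist.
Divide through by 11: x ≡ 1 (mod 3).
The coefficient of x is now 1, so x ≡ 1 (mod 3).
Check: 11 × 1 = 11 ≡ 11 (mod 33).
x ≡ 1 (mod 3), giving 11 solutions mod 33.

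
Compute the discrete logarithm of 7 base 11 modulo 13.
5

Baby-step giant-step with step n = ⌈√13⌉ = 4.
Baby steps 11^j mod 13 (j:value) for j=0..3: 0:1, 1:11, 2:4, 3:5.
Giant-step multiplier: 11^(-4) ≡ 11^(12-4) = 11^8 ≡ 9 (mod 13).
Giant steps γ_i = 7·9^i mod 13: γ_0=7, γ_1=11 (in table at j=1).
x = i·n + j = 1·4 + 1 = 5.
Check: 11^5 ≡ 7 (mod 13).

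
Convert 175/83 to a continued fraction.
[2; 9, 4, 2]

Euclidean algorithm steps:
175 = 2 × 83 + 9
83 = 9 × 9 + 2
9 = 4 × 2 + 1
2 = 2 × 1 + 0
Continued fraction: [2; 9, 4, 2]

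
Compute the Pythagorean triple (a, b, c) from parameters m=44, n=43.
(87, 3784, 3785)

Euclid's formula: a = m² - n², b = 2mn, c = m² + n²
m = 44, n = 43
a = 44² - 43² = 1936 - 1849 = 87
b = 2 × 44 × 43 = 3784
c = 44² + 43² = 1936 + 1849 = 3785
Verification: 87² + 3784² = 7569 + 14318656 = 14326225 = 3785² ✓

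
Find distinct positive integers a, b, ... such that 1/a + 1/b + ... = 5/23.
1/5 + 1/58 + 1/6670

Greedy algorithm:
5/23: ceiling(23/5) = 5, use 1/5
2/115: ceiling(115/2) = 58, use 1/58
1/6670: ceiling(6670/1) = 6670, use 1/6670
Result: 5/23 = 1/5 + 1/58 + 1/6670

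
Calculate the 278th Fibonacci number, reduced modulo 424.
297

Matrix identity: Q^n = [[F_(n+1), F_n], [F_n, F_(n-1)]] with Q = [[1,1],[1,0]].
n = 278 = 100010110₂. Square-and-multiply, entries mod 424:
Q^1 = [[1,1],[1,0]]
Q^2 = (Q^1)² = [[2,1],[1,1]]
Q^4 = (Q^2)² = [[5,3],[3,2]]
Q^8 = (Q^4)² = [[34,21],[21,13]]
Q^17 = (Q^8)²·Q = [[40,325],[325,139]]
Q^34 = (Q^17)² = [[377,87],[87,290]]
Q^69 = (Q^34)²·Q = [[391,26],[26,365]]
Q^139 = (Q^69)²·Q = [[221,69],[69,152]]
Q^278 = (Q^139)² = [[178,297],[297,305]]
F_278 mod 424 = Q^278[0][1] = 297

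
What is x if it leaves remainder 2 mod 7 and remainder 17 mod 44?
149

Using Chinese Remainder Theorem:
M = 7 × 44 = 308
M1 = 44, M2 = 7
y1 = 44^(-1) mod 7 = 4
y2 = 7^(-1) mod 44 = 19
x = (2×44×4 + 17×7×19) mod 308 = 149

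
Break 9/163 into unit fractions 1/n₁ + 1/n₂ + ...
1/19 + 1/388 + 1/171663 + 1/41255288134 + 1/4254996997507147716756

Greedy algorithm:
9/163: ceiling(163/9) = 19, use 1/19
8/3097: ceiling(3097/8) = 388, use 1/388
7/1201636: ceiling(1201636/7) = 171663, use 1/171663
5/206276440668: ceiling(206276440668/5) = 41255288134, use 1/41255288134
1/4254996997507147716756: ceiling(4254996997507147716756/1) = 4254996997507147716756, use 1/4254996997507147716756
Result: 9/163 = 1/19 + 1/388 + 1/171663 + 1/41255288134 + 1/4254996997507147716756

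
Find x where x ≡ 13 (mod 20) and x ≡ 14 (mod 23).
313

Using Chinese Remainder Theorem:
M = 20 × 23 = 460
M1 = 23, M2 = 20
y1 = 23^(-1) mod 20 = 7
y2 = 20^(-1) mod 23 = 15
x = (13×23×7 + 14×20×15) mod 460 = 313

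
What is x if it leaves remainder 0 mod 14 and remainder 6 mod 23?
98

Using Chinese Remainder Theorem:
M = 14 × 23 = 322
M1 = 23, M2 = 14
y1 = 23^(-1) mod 14 = 11
y2 = 14^(-1) mod 23 = 5
x = (0×23×11 + 6×14×5) mod 322 = 98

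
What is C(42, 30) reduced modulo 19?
0

Using Lucas' theorem:
Write n=42 and k=30 in base 19:
n in base 19: [2, 4]
k in base 19: [1, 11]
C(42,30) mod 19 = ∏ C(n_i, k_i) mod 19
Digit binomials (mod 19): C(2,1) = 2; C(4,11) = 0 (k_i > n_i)
Product: 2 × 0 = 0 ≡ 0 (mod 19)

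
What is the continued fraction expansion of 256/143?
[1; 1, 3, 1, 3, 3, 2]

Euclidean algorithm steps:
256 = 1 × 143 + 113
143 = 1 × 113 + 30
113 = 3 × 30 + 23
30 = 1 × 23 + 7
23 = 3 × 7 + 2
7 = 3 × 2 + 1
2 = 2 × 1 + 0
Continued fraction: [1; 1, 3, 1, 3, 3, 2]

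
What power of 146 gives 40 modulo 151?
106

Baby-step giant-step with step n = ⌈√151⌉ = 13.
Baby steps 146^j mod 151 (j:value) for j=0..12: 0:1, 1:146, 2:25, 3:26, 4:21, 5:46, 6:72, 7:93, 8:139, 9:60, 10:2, 11:141, 12:50.
Giant-step multiplier: 146^(-13) ≡ 146^(150-13) = 146^137 ≡ 61 (mod 151).
Giant steps γ_i = 40·61^i mod 151: γ_0=40, γ_1=24, γ_2=105, γ_3=63, γ_4=68, γ_5=71, γ_6=103, γ_7=92, γ_8=25 (in table at j=2).
x = i·n + j = 8·13 + 2 = 106.
Check: 146^106 ≡ 40 (mod 151).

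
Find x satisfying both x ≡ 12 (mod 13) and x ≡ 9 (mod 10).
129

Using Chinese Remainder Theorem:
M = 13 × 10 = 130
M1 = 10, M2 = 13
y1 = 10^(-1) mod 13 = 4
y2 = 13^(-1) mod 10 = 7
x = (12×10×4 + 9×13×7) mod 130 = 129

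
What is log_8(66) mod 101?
61

Baby-step giant-step with step n = ⌈√101⌉ = 11.
Baby steps 8^j mod 101 (j:value) for j=0..10: 0:1, 1:8, 2:64, 3:7, 4:56, 5:44, 6:49, 7:89, 8:5, 9:40, 10:17.
Giant-step multiplier: 8^(-11) ≡ 8^(100-11) = 8^89 ≡ 26 (mod 101).
Giant steps γ_i = 66·26^i mod 101: γ_0=66, γ_1=100, γ_2=75, γ_3=31, γ_4=99, γ_5=49 (in table at j=6).
x = i·n + j = 5·11 + 6 = 61.
Check: 8^61 ≡ 66 (mod 101).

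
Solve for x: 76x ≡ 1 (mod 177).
7

gcd(76, 177) = 1, so the inverse exists.
Extended Euclidean algorithm on (177, 76):
177 = 2 × 76 + 25  ⟹  25 = (1)·177 + (-2)·76
76 = 3 × 25 + 1  ⟹  1 = (-3)·177 + (7)·76
So (7)·76 ≡ 1 (mod 177), i.e. 76^(-1) ≡ 7 (mod 177).
Check: 76 × 7 = 532 ≡ 1 (mod 177)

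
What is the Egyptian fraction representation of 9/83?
1/10 + 1/119 + 1/32924 + 1/1625951740

Greedy algorithm:
9/83: ceiling(83/9) = 10, use 1/10
7/830: ceiling(830/7) = 119, use 1/119
3/98770: ceiling(98770/3) = 32924, use 1/32924
1/1625951740: ceiling(1625951740/1) = 1625951740, use 1/1625951740
Result: 9/83 = 1/10 + 1/119 + 1/32924 + 1/1625951740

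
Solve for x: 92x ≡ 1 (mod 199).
106

gcd(92, 199) = 1, so the inverse exists.
Extended Euclidean algorithm on (199, 92):
199 = 2 × 92 + 15  ⟹  15 = (1)·199 + (-2)·92
92 = 6 × 15 + 2  ⟹  2 = (-6)·199 + (13)·92
15 = 7 × 2 + 1  ⟹  1 = (43)·199 + (-93)·92
So (-93)·92 ≡ 1 (mod 199), i.e. 92^(-1) ≡ -93 ≡ 106 (mod 199).
Check: 92 × 106 = 9752 ≡ 1 (mod 199)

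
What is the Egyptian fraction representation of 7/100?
1/15 + 1/300

Greedy algorithm:
7/100: ceiling(100/7) = 15, use 1/15
1/300: ceiling(300/1) = 300, use 1/300
Result: 7/100 = 1/15 + 1/300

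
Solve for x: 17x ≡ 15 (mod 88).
x ≡ 63 (mod 88)

gcd(17, 88) = 1, which divides 15, so solutions exist.
Find 17^(-1) mod 88 by the extended Euclidean algorithm:
88 = 5 × 17 + 3  ⟹  3 = (1)·88 + (-5)·17
17 = 5 × 3 + 2  ⟹  2 = (-5)·88 + (26)·17
3 = 1 × 2 + 1  ⟹  1 = (6)·88 + (-31)·17
So (-31)·17 ≡ 1 (mod 88), i.e. 17^(-1) ≡ -31 ≡ 57 (mod 88).
x ≡ 57 × 15 = 855 ≡ 63 (mod 88).
Check: 17 × 63 = 1071 ≡ 15 (mod 88).
Unique solution: x ≡ 63 (mod 88)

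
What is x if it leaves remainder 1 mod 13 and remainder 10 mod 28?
66

Using Chinese Remainder Theorem:
M = 13 × 28 = 364
M1 = 28, M2 = 13
y1 = 28^(-1) mod 13 = 7
y2 = 13^(-1) mod 28 = 13
x = (1×28×7 + 10×13×13) mod 364 = 66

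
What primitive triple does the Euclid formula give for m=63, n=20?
(3569, 2520, 4369)

Euclid's formula: a = m² - n², b = 2mn, c = m² + n²
m = 63, n = 20
a = 63² - 20² = 3969 - 400 = 3569
b = 2 × 63 × 20 = 2520
c = 63² + 20² = 3969 + 400 = 4369
Verification: 3569² + 2520² = 12737761 + 6350400 = 19088161 = 4369² ✓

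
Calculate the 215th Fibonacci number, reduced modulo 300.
85

Matrix identity: Q^n = [[F_(n+1), F_n], [F_n, F_(n-1)]] with Q = [[1,1],[1,0]].
n = 215 = 11010111₂. Square-and-multiply, entries mod 300:
Q^1 = [[1,1],[1,0]]
Q^3 = (Q^1)²·Q = [[3,2],[2,1]]
Q^6 = (Q^3)² = [[13,8],[8,5]]
Q^13 = (Q^6)²·Q = [[77,233],[233,144]]
Q^26 = (Q^13)² = [[218,193],[193,25]]
Q^53 = (Q^26)²·Q = [[272,173],[173,99]]
Q^107 = (Q^53)²·Q = [[96,113],[113,283]]
Q^215 = (Q^107)²·Q = [[12,85],[85,227]]
F_215 mod 300 = Q^215[0][1] = 85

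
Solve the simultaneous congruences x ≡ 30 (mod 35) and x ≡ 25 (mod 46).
485

Using Chinese Remainder Theorem:
M = 35 × 46 = 1610
M1 = 46, M2 = 35
y1 = 46^(-1) mod 35 = 16
y2 = 35^(-1) mod 46 = 25
x = (30×46×16 + 25×35×25) mod 1610 = 485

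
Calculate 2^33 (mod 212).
84

Repeated squaring. Binary of 33 = 100001.
2^1 ≡ 2 (mod 212); 2^2 ≡ 4 (mod 212); 2^4 ≡ 16 (mod 212); 2^8 ≡ 44 (mod 212); 2^16 ≡ 28 (mod 212); 2^32 ≡ 148 (mod 212)
2^33 = 2^1 × 2^32 ≡ 84 (mod 212)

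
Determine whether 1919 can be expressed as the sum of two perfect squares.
Not possible

Factorization: 1919 = 19 × 101
By Fermat: n is sum of two squares iff every prime p ≡ 3 (mod 4) appears to even power.
Prime(s) ≡ 3 (mod 4) with odd exponent: [(19, 1)]
Therefore 1919 cannot be expressed as a² + b².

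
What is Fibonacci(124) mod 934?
769

Matrix identity: Q^n = [[F_(n+1), F_n], [F_n, F_(n-1)]] with Q = [[1,1],[1,0]].
n = 124 = 1111100₂. Square-and-multiply, entries mod 934:
Q^1 = [[1,1],[1,0]]
Q^3 = (Q^1)²·Q = [[3,2],[2,1]]
Q^7 = (Q^3)²·Q = [[21,13],[13,8]]
Q^15 = (Q^7)²·Q = [[53,610],[610,377]]
Q^31 = (Q^15)²·Q = [[221,375],[375,780]]
Q^62 = (Q^31)² = [[798,841],[841,891]]
Q^124 = (Q^62)² = [[59,769],[769,224]]
F_124 mod 934 = Q^124[0][1] = 769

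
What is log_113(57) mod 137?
109

Baby-step giant-step with step n = ⌈√137⌉ = 12.
Baby steps 113^j mod 137 (j:value) for j=0..11: 0:1, 1:113, 2:28, 3:13, 4:99, 5:90, 6:32, 7:54, 8:74, 9:5, 10:17, 11:3.
Giant-step multiplier: 113^(-12) ≡ 113^(136-12) = 113^124 ≡ 78 (mod 137).
Giant steps γ_i = 57·78^i mod 137: γ_0=57, γ_1=62, γ_2=41, γ_3=47, γ_4=104, γ_5=29, γ_6=70, γ_7=117, γ_8=84, γ_9=113 (in table at j=1).
x = i·n + j = 9·12 + 1 = 109.
Check: 113^109 ≡ 57 (mod 137).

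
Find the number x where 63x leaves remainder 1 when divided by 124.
63

gcd(63, 124) = 1, so the inverse exists.
Extended Euclidean algorithm on (124, 63):
124 = 1 × 63 + 61  ⟹  61 = (1)·124 + (-1)·63
63 = 1 × 61 + 2  ⟹  2 = (-1)·124 + (2)·63
61 = 30 × 2 + 1  ⟹  1 = (31)·124 + (-61)·63
So (-61)·63 ≡ 1 (mod 124), i.e. 63^(-1) ≡ -61 ≡ 63 (mod 124).
Check: 63 × 63 = 3969 ≡ 1 (mod 124)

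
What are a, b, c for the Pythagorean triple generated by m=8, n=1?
(63, 16, 65)

Euclid's formula: a = m² - n², b = 2mn, c = m² + n²
m = 8, n = 1
a = 8² - 1² = 64 - 1 = 63
b = 2 × 8 × 1 = 16
c = 8² + 1² = 64 + 1 = 65
Verification: 63² + 16² = 3969 + 256 = 4225 = 65² ✓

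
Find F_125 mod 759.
731

Matrix identity: Q^n = [[F_(n+1), F_n], [F_n, F_(n-1)]] with Q = [[1,1],[1,0]].
n = 125 = 1111101₂. Square-and-multiply, entries mod 759:
Q^1 = [[1,1],[1,0]]
Q^3 = (Q^1)²·Q = [[3,2],[2,1]]
Q^7 = (Q^3)²·Q = [[21,13],[13,8]]
Q^15 = (Q^7)²·Q = [[228,610],[610,377]]
Q^31 = (Q^15)²·Q = [[738,562],[562,176]]
Q^62 = (Q^31)² = [[541,584],[584,716]]
Q^125 = (Q^62)²·Q = [[107,731],[731,135]]
F_125 mod 759 = Q^125[0][1] = 731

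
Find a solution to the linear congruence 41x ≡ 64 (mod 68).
x ≡ 48 (mod 68)

gcd(41, 68) = 1, which divides 64, so solutions exist.
Find 41^(-1) mod 68 by the extended Euclidean algorithm:
68 = 1 × 41 + 27  ⟹  27 = (1)·68 + (-1)·41
41 = 1 × 27 + 14  ⟹  14 = (-1)·68 + (2)·41
27 = 1 × 14 + 13  ⟹  13 = (2)·68 + (-3)·41
14 = 1 × 13 + 1  ⟹  1 = (-3)·68 + (5)·41
So (5)·41 ≡ 1 (mod 68), i.e. 41^(-1) ≡ 5 (mod 68).
x ≡ 5 × 64 = 320 ≡ 48 (mod 68).
Check: 41 × 48 = 1968 ≡ 64 (mod 68).
Unique solution: x ≡ 48 (mod 68)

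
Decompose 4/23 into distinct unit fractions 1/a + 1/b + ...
1/6 + 1/138

Greedy algorithm:
4/23: ceiling(23/4) = 6, use 1/6
1/138: ceiling(138/1) = 138, use 1/138
Result: 4/23 = 1/6 + 1/138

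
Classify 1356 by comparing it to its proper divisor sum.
abundant

Proper divisors of 1356: sum = 1 + 2 + 3 + 4 + 6 + 12 + 113 + 226 + 339 + 452 + 678 = 1836
Since 1836 > 1356, 1356 is abundant.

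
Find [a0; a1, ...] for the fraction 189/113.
[1; 1, 2, 18, 2]

Euclidean algorithm steps:
189 = 1 × 113 + 76
113 = 1 × 76 + 37
76 = 2 × 37 + 2
37 = 18 × 2 + 1
2 = 2 × 1 + 0
Continued fraction: [1; 1, 2, 18, 2]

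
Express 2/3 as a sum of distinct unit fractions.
1/2 + 1/6

Greedy algorithm:
2/3: ceiling(3/2) = 2, use 1/2
1/6: ceiling(6/1) = 6, use 1/6
Result: 2/3 = 1/2 + 1/6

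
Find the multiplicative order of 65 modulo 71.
70

71 is prime, so ord(65) divides φ(71) = 70.
Divisors of 70: 1, 2, 5, 7, 10, 14, 35, 70.
Repeated squaring: 65^1 ≡ 65, 65^2 ≡ 36, 65^4 ≡ 18, 65^8 ≡ 40, 65^16 ≡ 38, 65^32 ≡ 24, 65^64 ≡ 8 (mod 71).
Test 65^d mod 71 for each divisor d in increasing order:
65^1 ≡ 65
65^2 ≡ 36
65^5 = 65^4·65^1 ≡ 34
65^7 = 65^4·65^2·65^1 ≡ 17
65^10 = 65^8·65^2 ≡ 20
65^14 = 65^8·65^4·65^2 ≡ 5
65^35 = 65^32·65^2·65^1 ≡ 70
65^70 = 65^64·65^4·65^2 ≡ 1  ← first divisor giving 1
The order is 70.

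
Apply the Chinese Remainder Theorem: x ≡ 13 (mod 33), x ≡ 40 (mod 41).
409

Using Chinese Remainder Theorem:
M = 33 × 41 = 1353
M1 = 41, M2 = 33
y1 = 41^(-1) mod 33 = 29
y2 = 33^(-1) mod 41 = 5
x = (13×41×29 + 40×33×5) mod 1353 = 409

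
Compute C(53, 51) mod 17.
1

Using Lucas' theorem:
Write n=53 and k=51 in base 17:
n in base 17: [3, 2]
k in base 17: [3, 0]
C(53,51) mod 17 = ∏ C(n_i, k_i) mod 17
Digit binomials (mod 17): C(3,3) = 1; C(2,0) = 1
Product: 1 × 1 = 1 ≡ 1 (mod 17)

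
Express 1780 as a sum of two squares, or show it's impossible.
4² + 42² (a=4, b=42)

Factorization: 1780 = 2^2 × 5 × 89
By Fermat: n is sum of two squares iff every prime p ≡ 3 (mod 4) appears to even power.
All primes ≡ 3 (mod 4) appear to even power.
Search a = 0, 1, 2, … for 1780 - a² a perfect square: first hit at a = 4: 1780 - 16 = 1764 = 42².
1780 = 4² + 42² = 16 + 1764 ✓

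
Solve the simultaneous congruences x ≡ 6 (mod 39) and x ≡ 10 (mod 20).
630

Using Chinese Remainder Theorem:
M = 39 × 20 = 780
M1 = 20, M2 = 39
y1 = 20^(-1) mod 39 = 2
y2 = 39^(-1) mod 20 = 19
x = (6×20×2 + 10×39×19) mod 780 = 630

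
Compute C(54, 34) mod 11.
7

Using Lucas' theorem:
Write n=54 and k=34 in base 11:
n in base 11: [4, 10]
k in base 11: [3, 1]
C(54,34) mod 11 = ∏ C(n_i, k_i) mod 11
Digit binomials (mod 11): C(4,3) = 4; C(10,1) = 10
Product: 4 × 10 = 40 ≡ 7 (mod 11)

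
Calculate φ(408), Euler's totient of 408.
128

408 = 2^3 × 3 × 17
φ(n) = n × ∏(1 - 1/p) for each prime p dividing n
φ(408) = 408 × (1 - 1/2) × (1 - 1/3) × (1 - 1/17) = 128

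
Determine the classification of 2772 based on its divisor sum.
abundant

Proper divisors of 2772: sum = 1 + 2 + 3 + 4 + 6 + 7 + 9 + 11 + ... + 462 + 693 + 924 + 1386 (35 divisors) = 5964
Since 5964 > 2772, 2772 is abundant.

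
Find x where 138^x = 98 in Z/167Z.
128

Baby-step giant-step with step n = ⌈√167⌉ = 13.
Baby steps 138^j mod 167 (j:value) for j=0..12: 0:1, 1:138, 2:6, 3:160, 4:36, 5:125, 6:49, 7:82, 8:127, 9:158, 10:94, 11:113, 12:63.
Giant-step multiplier: 138^(-13) ≡ 138^(166-13) = 138^153 ≡ 117 (mod 167).
Giant steps γ_i = 98·117^i mod 167: γ_0=98, γ_1=110, γ_2=11, γ_3=118, γ_4=112, γ_5=78, γ_6=108, γ_7=111, γ_8=128, γ_9=113 (in table at j=11).
x = i·n + j = 9·13 + 11 = 128.
Check: 138^128 ≡ 98 (mod 167).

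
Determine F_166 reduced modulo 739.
389

Matrix identity: Q^n = [[F_(n+1), F_n], [F_n, F_(n-1)]] with Q = [[1,1],[1,0]].
n = 166 = 10100110₂. Square-and-multiply, entries mod 739:
Q^1 = [[1,1],[1,0]]
Q^2 = (Q^1)² = [[2,1],[1,1]]
Q^5 = (Q^2)²·Q = [[8,5],[5,3]]
Q^10 = (Q^5)² = [[89,55],[55,34]]
Q^20 = (Q^10)² = [[600,114],[114,486]]
Q^41 = (Q^20)²·Q = [[192,540],[540,391]]
Q^83 = (Q^41)²·Q = [[354,348],[348,6]]
Q^166 = (Q^83)² = [[333,389],[389,683]]
F_166 mod 739 = Q^166[0][1] = 389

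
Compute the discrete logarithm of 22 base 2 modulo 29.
26

Baby-step giant-step with step n = ⌈√29⌉ = 6.
Baby steps 2^j mod 29 (j:value) for j=0..5: 0:1, 1:2, 2:4, 3:8, 4:16, 5:3.
Giant-step multiplier: 2^(-6) ≡ 2^(28-6) = 2^22 ≡ 5 (mod 29).
Giant steps γ_i = 22·5^i mod 29: γ_0=22, γ_1=23, γ_2=28, γ_3=24, γ_4=4 (in table at j=2).
x = i·n + j = 4·6 + 2 = 26.
Check: 2^26 ≡ 22 (mod 29).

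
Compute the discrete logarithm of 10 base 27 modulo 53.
4

Baby-step giant-step with step n = ⌈√53⌉ = 8.
Baby steps 27^j mod 53 (j:value) for j=0..7: 0:1, 1:27, 2:40, 3:20, 4:10, 5:5, 6:29, 7:41.
h = 10 is already in the table at j=4, so x = 4.
Check: 27^4 ≡ 10 (mod 53).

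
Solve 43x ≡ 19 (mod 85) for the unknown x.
x ≡ 38 (mod 85)

gcd(43, 85) = 1, which divides 19, so solutions exist.
Find 43^(-1) mod 85 by the extended Euclidean algorithm:
85 = 1 × 43 + 42  ⟹  42 = (1)·85 + (-1)·43
43 = 1 × 42 + 1  ⟹  1 = (-1)·85 + (2)·43
So (2)·43 ≡ 1 (mod 85), i.e. 43^(-1) ≡ 2 (mod 85).
x ≡ 2 × 19 = 38 ≡ 38 (mod 85).
Check: 43 × 38 = 1634 ≡ 19 (mod 85).
Unique solution: x ≡ 38 (mod 85)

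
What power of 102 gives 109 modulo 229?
135

Baby-step giant-step with step n = ⌈√229⌉ = 16.
Baby steps 102^j mod 229 (j:value) for j=0..15: 0:1, 1:102, 2:99, 3:22, 4:183, 5:117, 6:26, 7:133, 8:55, 9:114, 10:178, 11:65, 12:218, 13:23, 14:56, 15:216.
Giant-step multiplier: 102^(-16) ≡ 102^(228-16) = 102^212 ≡ 167 (mod 229).
Giant steps γ_i = 109·167^i mod 229: γ_0=109, γ_1=112, γ_2=155, γ_3=8, γ_4=191, γ_5=66, γ_6=30, γ_7=201, γ_8=133 (in table at j=7).
x = i·n + j = 8·16 + 7 = 135.
Check: 102^135 ≡ 109 (mod 229).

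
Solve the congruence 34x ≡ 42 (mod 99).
x ≡ 42 (mod 99)

gcd(34, 99) = 1, which divides 42, so solutions exist.
Find 34^(-1) mod 99 by the extended Euclidean algorithm:
99 = 2 × 34 + 31  ⟹  31 = (1)·99 + (-2)·34
34 = 1 × 31 + 3  ⟹  3 = (-1)·99 + (3)·34
31 = 10 × 3 + 1  ⟹  1 = (11)·99 + (-32)·34
So (-32)·34 ≡ 1 (mod 99), i.e. 34^(-1) ≡ -32 ≡ 67 (mod 99).
x ≡ 67 × 42 = 2814 ≡ 42 (mod 99).
Check: 34 × 42 = 1428 ≡ 42 (mod 99).
Unique solution: x ≡ 42 (mod 99)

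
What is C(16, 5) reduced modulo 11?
1

Using Lucas' theorem:
Write n=16 and k=5 in base 11:
n in base 11: [1, 5]
k in base 11: [0, 5]
C(16,5) mod 11 = ∏ C(n_i, k_i) mod 11
Digit binomials (mod 11): C(1,0) = 1; C(5,5) = 1
Product: 1 × 1 = 1 ≡ 1 (mod 11)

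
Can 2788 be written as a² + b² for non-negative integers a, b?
22² + 48² (a=22, b=48)

Factorization: 2788 = 2^2 × 17 × 41
By Fermat: n is sum of two squares iff every prime p ≡ 3 (mod 4) appears to even power.
All primes ≡ 3 (mod 4) appear to even power.
Search a = 0, 1, 2, … for 2788 - a² a perfect square: first hit at a = 22: 2788 - 484 = 2304 = 48².
2788 = 22² + 48² = 484 + 2304 ✓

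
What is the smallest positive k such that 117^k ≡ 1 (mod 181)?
15

181 is prime, so ord(117) divides φ(181) = 180.
Divisors of 180: 1, 2, 3, 4, 5, 6, 9, 10, 12, 15, 18, 20, 30, 36, 45, 60, 90, 180.
Repeated squaring: 117^1 ≡ 117, 117^2 ≡ 114, 117^4 ≡ 145, 117^8 ≡ 29, 117^16 ≡ 117, 117^32 ≡ 114, 117^64 ≡ 145, 117^128 ≡ 29 (mod 181).
Test 117^d mod 181 for each divisor d in increasing order:
117^1 ≡ 117
117^2 ≡ 114
117^3 = 117^2·117^1 ≡ 125
117^4 ≡ 145
117^5 = 117^4·117^1 ≡ 132
117^6 = 117^4·117^2 ≡ 59
117^9 = 117^8·117^1 ≡ 135
117^10 = 117^8·117^2 ≡ 48
117^12 = 117^8·117^4 ≡ 42
117^15 = 117^8·117^4·117^2·117^1 ≡ 1  ← first divisor giving 1
The order is 15.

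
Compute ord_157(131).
156

157 is prime, so ord(131) divides φ(157) = 156.
Divisors of 156: 1, 2, 3, 4, 6, 12, 13, 26, 39, 52, 78, 156.
Repeated squaring: 131^1 ≡ 131, 131^2 ≡ 48, 131^4 ≡ 106, 131^8 ≡ 89, 131^16 ≡ 71, 131^32 ≡ 17, 131^64 ≡ 132, 131^128 ≡ 154 (mod 157).
Test 131^d mod 157 for each divisor d in increasing order:
131^1 ≡ 131
131^2 ≡ 48
131^3 = 131^2·131^1 ≡ 8
131^4 ≡ 106
131^6 = 131^4·131^2 ≡ 64
131^12 = 131^8·131^4 ≡ 14
131^13 = 131^8·131^4·131^1 ≡ 107
131^26 = 131^16·131^8·131^2 ≡ 145
131^39 = 131^32·131^4·131^2·131^1 ≡ 129
131^52 = 131^32·131^16·131^4 ≡ 144
131^78 = 131^64·131^8·131^4·131^2 ≡ 156
131^156 = 131^128·131^16·131^8·131^4 ≡ 1  ← first divisor giving 1
The order is 156.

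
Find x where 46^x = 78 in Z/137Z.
100

Baby-step giant-step with step n = ⌈√137⌉ = 12.
Baby steps 46^j mod 137 (j:value) for j=0..11: 0:1, 1:46, 2:61, 3:66, 4:22, 5:53, 6:109, 7:82, 8:73, 9:70, 10:69, 11:23.
Giant-step multiplier: 46^(-12) ≡ 46^(136-12) = 46^124 ≡ 18 (mod 137).
Giant steps γ_i = 78·18^i mod 137: γ_0=78, γ_1=34, γ_2=64, γ_3=56, γ_4=49, γ_5=60, γ_6=121, γ_7=123, γ_8=22 (in table at j=4).
x = i·n + j = 8·12 + 4 = 100.
Check: 46^100 ≡ 78 (mod 137).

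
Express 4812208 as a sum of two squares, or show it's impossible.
Not possible

Factorization: 4812208 = 2^4 × 67^3
By Fermat: n is sum of two squares iff every prime p ≡ 3 (mod 4) appears to even power.
Prime(s) ≡ 3 (mod 4) with odd exponent: [(67, 3)]
Therefore 4812208 cannot be expressed as a² + b².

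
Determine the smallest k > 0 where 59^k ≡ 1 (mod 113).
112

113 is prime, so ord(59) divides φ(113) = 112.
Divisors of 112: 1, 2, 4, 7, 8, 14, 16, 28, 56, 112.
Repeated squaring: 59^1 ≡ 59, 59^2 ≡ 91, 59^4 ≡ 32, 59^8 ≡ 7, 59^16 ≡ 49, 59^32 ≡ 28, 59^64 ≡ 106 (mod 113).
Test 59^d mod 113 for each divisor d in increasing order:
59^1 ≡ 59
59^2 ≡ 91
59^4 ≡ 32
59^7 = 59^4·59^2·59^1 ≡ 48
59^8 ≡ 7
59^14 = 59^8·59^4·59^2 ≡ 44
59^16 ≡ 49
59^28 = 59^16·59^8·59^4 ≡ 15
59^56 = 59^32·59^16·59^8 ≡ 112
59^112 = 59^64·59^32·59^16 ≡ 1  ← first divisor giving 1
The order is 112.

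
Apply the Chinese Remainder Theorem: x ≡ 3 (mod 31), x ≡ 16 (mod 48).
592

Using Chinese Remainder Theorem:
M = 31 × 48 = 1488
M1 = 48, M2 = 31
y1 = 48^(-1) mod 31 = 11
y2 = 31^(-1) mod 48 = 31
x = (3×48×11 + 16×31×31) mod 1488 = 592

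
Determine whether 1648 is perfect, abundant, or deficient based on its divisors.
deficient

Proper divisors of 1648: sum = 1 + 2 + 4 + 8 + 16 + 103 + 206 + 412 + 824 = 1576
Since 1576 < 1648, 1648 is deficient.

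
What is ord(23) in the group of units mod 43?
21

43 is prime, so ord(23) divides φ(43) = 42.
Divisors of 42: 1, 2, 3, 6, 7, 14, 21, 42.
Repeated squaring: 23^1 ≡ 23, 23^2 ≡ 13, 23^4 ≡ 40, 23^8 ≡ 9, 23^16 ≡ 38, 23^32 ≡ 25 (mod 43).
Test 23^d mod 43 for each divisor d in increasing order:
23^1 ≡ 23
23^2 ≡ 13
23^3 = 23^2·23^1 ≡ 41
23^6 = 23^4·23^2 ≡ 4
23^7 = 23^4·23^2·23^1 ≡ 6
23^14 = 23^8·23^4·23^2 ≡ 36
23^21 = 23^16·23^4·23^1 ≡ 1  ← first divisor giving 1
The order is 21.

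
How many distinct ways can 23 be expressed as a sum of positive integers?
1255

p(n) counts ways to write n as a sum of positive integers (order ignored).
Euler's pentagonal recurrence: p(k) = p(k-1) + p(k-2) - p(k-5) - p(k-7) + p(k-12) + p(k-15) - ... (offsets j(3j∓1)/2, signs ++--, p(0)=1, p(<0)=0).
DP table for k = 0..22: p(0)=1, p(1)=1, p(2)=2, p(3)=3, p(4)=5, p(5)=7, p(6)=11, p(7)=15, p(8)=22, p(9)=30, p(10)=42, p(11)=56, p(12)=77, p(13)=101, p(14)=135, p(15)=176, p(16)=231, p(17)=297, p(18)=385, p(19)=490, p(20)=627, p(21)=792, p(22)=1002.
Final step: p(23) = p(22) + p(21) - p(18) - p(16) + p(11) + p(8) - p(1)
= 1002 + 792 - 385 - 231 + 56 + 22 - 1
= 1255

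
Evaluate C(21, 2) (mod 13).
2

Using Lucas' theorem:
Write n=21 and k=2 in base 13:
n in base 13: [1, 8]
k in base 13: [0, 2]
C(21,2) mod 13 = ∏ C(n_i, k_i) mod 13
Digit binomials (mod 13): C(1,0) = 1; C(8,2) = 28 ≡ 2
Product: 1 × 2 = 2 ≡ 2 (mod 13)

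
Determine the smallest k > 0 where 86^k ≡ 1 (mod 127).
126

127 is prime, so ord(86) divides φ(127) = 126.
Divisors of 126: 1, 2, 3, 6, 7, 9, 14, 18, 21, 42, 63, 126.
Repeated squaring: 86^1 ≡ 86, 86^2 ≡ 30, 86^4 ≡ 11, 86^8 ≡ 121, 86^16 ≡ 36, 86^32 ≡ 26, 86^64 ≡ 41 (mod 127).
Test 86^d mod 127 for each divisor d in increasing order:
86^1 ≡ 86
86^2 ≡ 30
86^3 = 86^2·86^1 ≡ 40
86^6 = 86^4·86^2 ≡ 76
86^7 = 86^4·86^2·86^1 ≡ 59
86^9 = 86^8·86^1 ≡ 119
86^14 = 86^8·86^4·86^2 ≡ 52
86^18 = 86^16·86^2 ≡ 64
86^21 = 86^16·86^4·86^1 ≡ 20
86^42 = 86^32·86^8·86^2 ≡ 19
86^63 = 86^32·86^16·86^8·86^4·86^2·86^1 ≡ 126
86^126 = 86^64·86^32·86^16·86^8·86^4·86^2 ≡ 1  ← first divisor giving 1
The order is 126.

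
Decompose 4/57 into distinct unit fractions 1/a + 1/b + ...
1/15 + 1/285

Greedy algorithm:
4/57: ceiling(57/4) = 15, use 1/15
1/285: ceiling(285/1) = 285, use 1/285
Result: 4/57 = 1/15 + 1/285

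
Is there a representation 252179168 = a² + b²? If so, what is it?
Not possible

Factorization: 252179168 = 2^5 × 199^3
By Fermat: n is sum of two squares iff every prime p ≡ 3 (mod 4) appears to even power.
Prime(s) ≡ 3 (mod 4) with odd exponent: [(199, 3)]
Therefore 252179168 cannot be expressed as a² + b².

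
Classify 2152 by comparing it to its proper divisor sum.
deficient

Proper divisors of 2152: sum = 1 + 2 + 4 + 8 + 269 + 538 + 1076 = 1898
Since 1898 < 2152, 2152 is deficient.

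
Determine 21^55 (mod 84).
21

Repeated squaring. Binary of 55 = 110111.
21^1 ≡ 21 (mod 84); 21^2 ≡ 21 (mod 84); 21^4 ≡ 21 (mod 84); 21^8 ≡ 21 (mod 84); 21^16 ≡ 21 (mod 84); 21^32 ≡ 21 (mod 84)
21^55 = 21^1 × 21^2 × 21^4 × 21^16 × 21^32 ≡ 21 (mod 84)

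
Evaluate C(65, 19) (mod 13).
0

Using Lucas' theorem:
Write n=65 and k=19 in base 13:
n in base 13: [5, 0]
k in base 13: [1, 6]
C(65,19) mod 13 = ∏ C(n_i, k_i) mod 13
Digit binomials (mod 13): C(5,1) = 5; C(0,6) = 0 (k_i > n_i)
Product: 5 × 0 = 0 ≡ 0 (mod 13)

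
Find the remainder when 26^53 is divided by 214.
106

Repeated squaring. Binary of 53 = 110101.
26^1 ≡ 26 (mod 214); 26^2 ≡ 34 (mod 214); 26^4 ≡ 86 (mod 214); 26^8 ≡ 120 (mod 214); 26^16 ≡ 62 (mod 214); 26^32 ≡ 206 (mod 214)
26^53 = 26^1 × 26^4 × 26^16 × 26^32 ≡ 106 (mod 214)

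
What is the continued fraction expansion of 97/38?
[2; 1, 1, 4, 4]

Euclidean algorithm steps:
97 = 2 × 38 + 21
38 = 1 × 21 + 17
21 = 1 × 17 + 4
17 = 4 × 4 + 1
4 = 4 × 1 + 0
Continued fraction: [2; 1, 1, 4, 4]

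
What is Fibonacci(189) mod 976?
34

Matrix identity: Q^n = [[F_(n+1), F_n], [F_n, F_(n-1)]] with Q = [[1,1],[1,0]].
n = 189 = 10111101₂. Square-and-multiply, entries mod 976:
Q^1 = [[1,1],[1,0]]
Q^2 = (Q^1)² = [[2,1],[1,1]]
Q^5 = (Q^2)²·Q = [[8,5],[5,3]]
Q^11 = (Q^5)²·Q = [[144,89],[89,55]]
Q^23 = (Q^11)²·Q = [[496,353],[353,143]]
Q^47 = (Q^23)²·Q = [[832,721],[721,111]]
Q^94 = (Q^47)² = [[849,607],[607,242]]
Q^189 = (Q^94)²·Q = [[543,34],[34,509]]
F_189 mod 976 = Q^189[0][1] = 34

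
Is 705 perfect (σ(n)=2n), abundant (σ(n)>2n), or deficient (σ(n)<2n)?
deficient

Proper divisors of 705: sum = 1 + 3 + 5 + 15 + 47 + 141 + 235 = 447
Since 447 < 705, 705 is deficient.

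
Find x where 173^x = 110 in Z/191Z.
149

Baby-step giant-step with step n = ⌈√191⌉ = 14.
Baby steps 173^j mod 191 (j:value) for j=0..13: 0:1, 1:173, 2:133, 3:89, 4:117, 5:186, 6:90, 7:99, 8:128, 9:179, 10:25, 11:123, 12:78, 13:124.
Giant-step multiplier: 173^(-14) ≡ 173^(190-14) = 173^176 ≡ 156 (mod 191).
Giant steps γ_i = 110·156^i mod 191: γ_0=110, γ_1=161, γ_2=95, γ_3=113, γ_4=56, γ_5=141, γ_6=31, γ_7=61, γ_8=157, γ_9=44, γ_10=179 (in table at j=9).
x = i·n + j = 10·14 + 9 = 149.
Check: 173^149 ≡ 110 (mod 191).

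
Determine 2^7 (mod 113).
15

Repeated squaring. Binary of 7 = 111.
2^1 ≡ 2 (mod 113); 2^2 ≡ 4 (mod 113); 2^4 ≡ 16 (mod 113)
2^7 = 2^1 × 2^2 × 2^4 ≡ 15 (mod 113)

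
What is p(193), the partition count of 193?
2168627105469

p(n) counts ways to write n as a sum of positive integers (order ignored).
Euler's pentagonal recurrence: p(k) = p(k-1) + p(k-2) - p(k-5) - p(k-7) + p(k-12) + p(k-15) - ... (offsets j(3j∓1)/2, signs ++--, p(0)=1, p(<0)=0).
DP table for k = 0..192: p(0)=1, p(1)=1, p(2)=2, p(3)=3, p(4)=5, p(5)=7, p(6)=11, p(7)=15, p(8)=22, p(9)=30, p(10)=42, p(11)=56, p(12)=77, p(13)=101, p(14)=135, p(15)=176, p(16)=231, p(17)=297, p(18)=385, p(19)=490, p(20)=627, p(21)=792, p(22)=1002, p(23)=1255, p(24)=1575, p(25)=1958, p(26)=2436, p(27)=3010, p(28)=3718, p(29)=4565, p(30)=5604, p(31)=6842, p(32)=8349, p(33)=10143, p(34)=12310, p(35)=14883, p(36)=17977, p(37)=21637, p(38)=26015, p(39)=31185, p(40)=37338, p(41)=44583, p(42)=53174, p(43)=63261, p(44)=75175, p(45)=89134, p(46)=105558, p(47)=124754, p(48)=147273, p(49)=173525, p(50)=204226, p(51)=239943, p(52)=281589, p(53)=329931, p(54)=386155, p(55)=451276, p(56)=526823, p(57)=614154, p(58)=715220, p(59)=831820, p(60)=966467, p(61)=1121505, p(62)=1300156, p(63)=1505499, p(64)=1741630, p(65)=2012558, p(66)=2323520, p(67)=2679689, p(68)=3087735, p(69)=3554345, p(70)=4087968, p(71)=4697205, p(72)=5392783, p(73)=6185689, p(74)=7089500, p(75)=8118264, p(76)=9289091, p(77)=10619863, p(78)=12132164, p(79)=13848650, p(80)=15796476, p(81)=18004327, p(82)=20506255, p(83)=23338469, p(84)=26543660, p(85)=30167357, p(86)=34262962, p(87)=38887673, p(88)=44108109, p(89)=49995925, p(90)=56634173, p(91)=64112359, p(92)=72533807, p(93)=82010177, p(94)=92669720, p(95)=104651419, p(96)=118114304, p(97)=133230930, p(98)=150198136, p(99)=169229875, p(100)=190569292, p(101)=214481126, p(102)=241265379, p(103)=271248950, p(104)=304801365, p(105)=342325709, p(106)=384276336, p(107)=431149389, p(108)=483502844, p(109)=541946240, p(110)=607163746, p(111)=679903203, p(112)=761002156, p(113)=851376628, p(114)=952050665, p(115)=1064144451, p(116)=1188908248, p(117)=1327710076, p(118)=1482074143, p(119)=1653668665, p(120)=1844349560, p(121)=2056148051, p(122)=2291320912, p(123)=2552338241, p(124)=2841940500, p(125)=3163127352, p(126)=3519222692, p(127)=3913864295, p(128)=4351078600, p(129)=4835271870, p(130)=5371315400, p(131)=5964539504, p(132)=6620830889, p(133)=7346629512, p(134)=8149040695, p(135)=9035836076, p(136)=10015581680, p(137)=11097645016, p(138)=12292341831, p(139)=13610949895, p(140)=15065878135, p(141)=16670689208, p(142)=18440293320, p(143)=20390982757, p(144)=22540654445, p(145)=24908858009, p(146)=27517052599, p(147)=30388671978, p(148)=33549419497, p(149)=37027355200, p(150)=40853235313, p(151)=45060624582, p(152)=49686288421, p(153)=54770336324, p(154)=60356673280, p(155)=66493182097, p(156)=73232243759, p(157)=80630964769, p(158)=88751778802, p(159)=97662728555, p(160)=107438159466, p(161)=118159068427, p(162)=129913904637, p(163)=142798995930, p(164)=156919475295, p(165)=172389800255, p(166)=189334822579, p(167)=207890420102, p(168)=228204732751, p(169)=250438925115, p(170)=274768617130, p(171)=301384802048, p(172)=330495499613, p(173)=362326859895, p(174)=397125074750, p(175)=435157697830, p(176)=476715857290, p(177)=522115831195, p(178)=571701605655, p(179)=625846753120, p(180)=684957390936, p(181)=749474411781, p(182)=819876908323, p(183)=896684817527, p(184)=980462880430, p(185)=1071823774337, p(186)=1171432692373, p(187)=1280011042268, p(188)=1398341745571, p(189)=1527273599625, p(190)=1667727404093, p(191)=1820701100652, p(192)=1987276856363.
Final step: p(193) = p(192) + p(191) - p(188) - p(186) + p(181) + p(178) - p(171) - p(167) + p(158) + p(153) - p(142) - p(136) + p(123) + p(116) - p(101) - p(93) + p(76) + p(67) - p(48) - p(38) + p(17) + p(6)
= 1987276856363 + 1820701100652 - 1398341745571 - 1171432692373 + 749474411781 + 571701605655 - 301384802048 - 207890420102 + 88751778802 + 54770336324 - 18440293320 - 10015581680 + 2552338241 + 1188908248 - 214481126 - 82010177 + 9289091 + 2679689 - 147273 - 26015 + 297 + 11
= 2168627105469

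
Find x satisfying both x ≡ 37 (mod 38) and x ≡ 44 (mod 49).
1367

Using Chinese Remainder Theorem:
M = 38 × 49 = 1862
M1 = 49, M2 = 38
y1 = 49^(-1) mod 38 = 7
y2 = 38^(-1) mod 49 = 40
x = (37×49×7 + 44×38×40) mod 1862 = 1367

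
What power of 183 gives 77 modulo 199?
79

Baby-step giant-step with step n = ⌈√199⌉ = 15.
Baby steps 183^j mod 199 (j:value) for j=0..14: 0:1, 1:183, 2:57, 3:83, 4:65, 5:154, 6:123, 7:22, 8:46, 9:60, 10:35, 11:37, 12:5, 13:119, 14:86.
Giant-step multiplier: 183^(-15) ≡ 183^(198-15) = 183^183 ≡ 82 (mod 199).
Giant steps γ_i = 77·82^i mod 199: γ_0=77, γ_1=145, γ_2=149, γ_3=79, γ_4=110, γ_5=65 (in table at j=4).
x = i·n + j = 5·15 + 4 = 79.
Check: 183^79 ≡ 77 (mod 199).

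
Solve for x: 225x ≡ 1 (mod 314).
127

gcd(225, 314) = 1, so the inverse exists.
Extended Euclidean algorithm on (314, 225):
314 = 1 × 225 + 89  ⟹  89 = (1)·314 + (-1)·225
225 = 2 × 89 + 47  ⟹  47 = (-2)·314 + (3)·225
89 = 1 × 47 + 42  ⟹  42 = (3)·314 + (-4)·225
47 = 1 × 42 + 5  ⟹  5 = (-5)·314 + (7)·225
42 = 8 × 5 + 2  ⟹  2 = (43)·314 + (-60)·225
5 = 2 × 2 + 1  ⟹  1 = (-91)·314 + (127)·225
So (127)·225 ≡ 1 (mod 314), i.e. 225^(-1) ≡ 127 (mod 314).
Check: 225 × 127 = 28575 ≡ 1 (mod 314)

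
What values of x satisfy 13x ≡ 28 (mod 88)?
x ≡ 36 (mod 88)

gcd(13, 88) = 1, which divides 28, so solutions exist.
Find 13^(-1) mod 88 by the extended Euclidean algorithm:
88 = 6 × 13 + 10  ⟹  10 = (1)·88 + (-6)·13
13 = 1 × 10 + 3  ⟹  3 = (-1)·88 + (7)·13
10 = 3 × 3 + 1  ⟹  1 = (4)·88 + (-27)·13
So (-27)·13 ≡ 1 (mod 88), i.e. 13^(-1) ≡ -27 ≡ 61 (mod 88).
x ≡ 61 × 28 = 1708 ≡ 36 (mod 88).
Check: 13 × 36 = 468 ≡ 28 (mod 88).
Unique solution: x ≡ 36 (mod 88)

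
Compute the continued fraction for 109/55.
[1; 1, 54]

Euclidean algorithm steps:
109 = 1 × 55 + 54
55 = 1 × 54 + 1
54 = 54 × 1 + 0
Continued fraction: [1; 1, 54]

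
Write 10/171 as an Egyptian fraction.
1/18 + 1/342

Greedy algorithm:
10/171: ceiling(171/10) = 18, use 1/18
1/342: ceiling(342/1) = 342, use 1/342
Result: 10/171 = 1/18 + 1/342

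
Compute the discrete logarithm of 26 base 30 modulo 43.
13

Baby-step giant-step with step n = ⌈√43⌉ = 7.
Baby steps 30^j mod 43 (j:value) for j=0..6: 0:1, 1:30, 2:40, 3:39, 4:9, 5:12, 6:16.
Giant-step multiplier: 30^(-7) ≡ 30^(42-7) = 30^35 ≡ 37 (mod 43).
Giant steps γ_i = 26·37^i mod 43: γ_0=26, γ_1=16 (in table at j=6).
x = i·n + j = 1·7 + 6 = 13.
Check: 30^13 ≡ 26 (mod 43).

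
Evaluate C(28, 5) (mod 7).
0

Using Lucas' theorem:
Write n=28 and k=5 in base 7:
n in base 7: [4, 0]
k in base 7: [0, 5]
C(28,5) mod 7 = ∏ C(n_i, k_i) mod 7
Digit binomials (mod 7): C(4,0) = 1; C(0,5) = 0 (k_i > n_i)
Product: 1 × 0 = 0 ≡ 0 (mod 7)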